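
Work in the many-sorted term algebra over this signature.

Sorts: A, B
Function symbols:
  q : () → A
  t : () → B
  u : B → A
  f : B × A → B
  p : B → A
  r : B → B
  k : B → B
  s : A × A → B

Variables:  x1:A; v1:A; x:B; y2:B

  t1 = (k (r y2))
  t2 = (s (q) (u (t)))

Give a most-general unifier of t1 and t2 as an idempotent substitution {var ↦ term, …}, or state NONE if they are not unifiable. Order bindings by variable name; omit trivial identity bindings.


head clash or occurs-check failure — not unifiable

NONE (not unifiable)


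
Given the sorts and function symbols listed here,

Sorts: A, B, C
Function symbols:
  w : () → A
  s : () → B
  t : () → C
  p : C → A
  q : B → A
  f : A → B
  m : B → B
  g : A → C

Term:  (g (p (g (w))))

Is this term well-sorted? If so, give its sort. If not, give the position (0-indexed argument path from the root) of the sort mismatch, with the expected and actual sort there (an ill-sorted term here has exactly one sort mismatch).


well-sorted; sort = C

      (w) : A
    (g (w)) : C
  (p (g (w))) : A
(g (p (g (w)))) : C


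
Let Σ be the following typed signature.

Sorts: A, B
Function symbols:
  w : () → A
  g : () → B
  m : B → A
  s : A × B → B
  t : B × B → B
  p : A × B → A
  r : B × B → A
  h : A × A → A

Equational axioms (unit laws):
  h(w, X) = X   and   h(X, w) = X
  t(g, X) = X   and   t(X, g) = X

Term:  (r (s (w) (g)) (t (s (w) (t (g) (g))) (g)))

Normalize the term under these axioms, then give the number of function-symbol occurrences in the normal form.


size = 7

1. (r (s (w) (g)) (t (s (w) (t (g) (g))) (g)))  →  (r (s (w) (g)) (s (w) (t (g) (g))))
2. (r (s (w) (g)) (s (w) (t (g) (g))))  →  (r (s (w) (g)) (s (w) (g)))
normal form: (r (s (w) (g)) (s (w) (g)))


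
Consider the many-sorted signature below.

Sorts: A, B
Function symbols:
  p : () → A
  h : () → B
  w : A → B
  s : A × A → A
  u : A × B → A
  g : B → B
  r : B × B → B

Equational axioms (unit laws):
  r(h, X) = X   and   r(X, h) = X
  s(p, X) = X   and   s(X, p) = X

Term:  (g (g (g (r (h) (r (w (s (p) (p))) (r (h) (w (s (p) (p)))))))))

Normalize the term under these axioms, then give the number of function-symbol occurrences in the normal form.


1. (g (g (g (r (h) (r (w (s (p) (p))) (r (h) (w (s (p) (p)))))))))  →  (g (g (g (r (w (s (p) (p))) (r (h) (w (s (p) (p))))))))
2. (g (g (g (r (w (s (p) (p))) (r (h) (w (s (p) (p))))))))  →  (g (g (g (r (w (p)) (r (h) (w (s (p) (p))))))))
3. (g (g (g (r (w (p)) (r (h) (w (s (p) (p))))))))  →  (g (g (g (r (w (p)) (w (s (p) (p)))))))
4. (g (g (g (r (w (p)) (w (s (p) (p)))))))  →  (g (g (g (r (w (p)) (w (p))))))
normal form: (g (g (g (r (w (p)) (w (p))))))

size = 8


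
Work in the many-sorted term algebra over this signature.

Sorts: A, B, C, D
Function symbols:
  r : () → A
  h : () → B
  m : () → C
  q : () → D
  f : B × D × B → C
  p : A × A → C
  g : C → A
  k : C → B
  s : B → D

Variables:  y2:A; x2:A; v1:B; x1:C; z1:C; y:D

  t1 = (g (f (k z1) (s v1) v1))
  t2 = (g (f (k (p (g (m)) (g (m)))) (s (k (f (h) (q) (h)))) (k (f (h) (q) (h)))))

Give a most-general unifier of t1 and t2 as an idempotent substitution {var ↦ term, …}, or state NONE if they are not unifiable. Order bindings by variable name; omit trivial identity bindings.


{v1 ↦ (k (f (h) (q) (h))), z1 ↦ (p (g (m)) (g (m)))}


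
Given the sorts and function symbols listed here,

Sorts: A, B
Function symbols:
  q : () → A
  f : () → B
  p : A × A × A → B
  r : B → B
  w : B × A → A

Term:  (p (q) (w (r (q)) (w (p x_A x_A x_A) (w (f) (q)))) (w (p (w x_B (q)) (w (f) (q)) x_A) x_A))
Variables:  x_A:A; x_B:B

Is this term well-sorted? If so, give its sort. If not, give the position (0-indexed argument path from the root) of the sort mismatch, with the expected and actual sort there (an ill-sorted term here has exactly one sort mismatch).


ill-sorted at position [1, 0, 0]: expected B, got A

  (q) : A
      (q) : A
    (r (q)) : ✗ arg 0 at [1, 0, 0] has sort A, expected B
        x_A : A
        x_A : A
        x_A : A
      (p x_A x_A x_A) : B
        (f) : B
        (q) : A
      (w (f) (q)) : A
    (w (p x_A x_A x_A) (w (f) (q))) : A
        x_B : B
        (q) : A
      (w x_B (q)) : A
        (f) : B
        (q) : A
      (w (f) (q)) : A
      x_A : A
    (p (w x_B (q)) (w (f) (q)) x_A) : B
    x_A : A
  (w (p (w x_B (q)) (w (f) (q)) x_A) x_A) : A


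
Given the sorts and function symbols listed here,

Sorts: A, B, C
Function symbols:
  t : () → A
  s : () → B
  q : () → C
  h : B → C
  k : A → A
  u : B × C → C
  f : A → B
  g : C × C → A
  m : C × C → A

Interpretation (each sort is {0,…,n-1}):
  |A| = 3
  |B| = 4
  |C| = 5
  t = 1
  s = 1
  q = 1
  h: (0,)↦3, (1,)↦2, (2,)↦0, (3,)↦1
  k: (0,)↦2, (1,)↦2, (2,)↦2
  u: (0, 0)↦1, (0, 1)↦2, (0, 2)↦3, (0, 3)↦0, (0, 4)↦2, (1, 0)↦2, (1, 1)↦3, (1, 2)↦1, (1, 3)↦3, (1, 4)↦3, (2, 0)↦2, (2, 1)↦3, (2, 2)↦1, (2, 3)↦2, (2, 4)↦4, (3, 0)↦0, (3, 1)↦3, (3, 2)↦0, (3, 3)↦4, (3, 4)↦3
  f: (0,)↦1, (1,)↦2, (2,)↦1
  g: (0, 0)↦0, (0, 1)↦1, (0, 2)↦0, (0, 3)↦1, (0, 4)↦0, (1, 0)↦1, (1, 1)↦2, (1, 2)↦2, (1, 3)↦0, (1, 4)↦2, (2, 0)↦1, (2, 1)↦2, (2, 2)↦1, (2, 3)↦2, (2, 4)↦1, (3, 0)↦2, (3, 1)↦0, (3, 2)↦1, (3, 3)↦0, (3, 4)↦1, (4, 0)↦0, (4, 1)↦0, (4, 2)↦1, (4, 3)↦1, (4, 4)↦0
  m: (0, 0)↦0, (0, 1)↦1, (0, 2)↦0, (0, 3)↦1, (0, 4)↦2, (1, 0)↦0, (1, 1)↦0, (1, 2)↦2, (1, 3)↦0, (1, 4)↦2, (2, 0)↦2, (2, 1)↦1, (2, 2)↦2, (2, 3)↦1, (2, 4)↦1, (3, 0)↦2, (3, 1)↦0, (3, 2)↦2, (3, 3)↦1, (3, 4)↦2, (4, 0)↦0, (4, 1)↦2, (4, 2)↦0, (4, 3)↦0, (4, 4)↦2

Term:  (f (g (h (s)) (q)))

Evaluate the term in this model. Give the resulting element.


  s = 1
  (h (s)) = h(1,) = 2
  q = 1
  (g (h (s)) (q)) = g(2, 1) = 2
  (f (g (h (s)) (q))) = f(2,) = 1

value = 1


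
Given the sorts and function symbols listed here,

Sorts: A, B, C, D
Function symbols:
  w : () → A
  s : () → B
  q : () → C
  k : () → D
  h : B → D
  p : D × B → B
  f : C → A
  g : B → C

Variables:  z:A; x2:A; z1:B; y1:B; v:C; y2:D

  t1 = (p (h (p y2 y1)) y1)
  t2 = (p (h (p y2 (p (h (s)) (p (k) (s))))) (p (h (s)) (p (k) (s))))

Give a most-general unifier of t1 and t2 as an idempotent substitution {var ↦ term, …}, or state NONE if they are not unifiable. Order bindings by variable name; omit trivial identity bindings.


{y1 ↦ (p (h (s)) (p (k) (s)))}


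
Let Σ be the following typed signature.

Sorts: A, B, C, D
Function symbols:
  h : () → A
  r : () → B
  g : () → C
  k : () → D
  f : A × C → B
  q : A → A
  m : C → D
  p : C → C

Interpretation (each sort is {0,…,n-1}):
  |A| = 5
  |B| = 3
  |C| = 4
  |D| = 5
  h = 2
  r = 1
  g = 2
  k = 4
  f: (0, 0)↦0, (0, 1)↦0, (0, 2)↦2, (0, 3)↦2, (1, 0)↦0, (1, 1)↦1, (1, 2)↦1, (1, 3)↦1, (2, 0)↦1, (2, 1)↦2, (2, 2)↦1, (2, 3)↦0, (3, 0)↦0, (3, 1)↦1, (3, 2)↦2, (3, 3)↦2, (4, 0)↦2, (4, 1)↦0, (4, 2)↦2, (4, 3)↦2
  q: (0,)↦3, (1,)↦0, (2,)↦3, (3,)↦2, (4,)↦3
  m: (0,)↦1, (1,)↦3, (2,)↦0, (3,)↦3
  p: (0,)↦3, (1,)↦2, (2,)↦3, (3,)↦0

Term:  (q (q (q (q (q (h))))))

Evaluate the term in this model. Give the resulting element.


value = 3

  h = 2
  (q (h)) = q(2,) = 3
  (q (q (h))) = q(3,) = 2
  (q (q (q (h)))) = q(2,) = 3
  (q (q (q (q (h))))) = q(3,) = 2
  (q (q (q (q (q (h)))))) = q(2,) = 3


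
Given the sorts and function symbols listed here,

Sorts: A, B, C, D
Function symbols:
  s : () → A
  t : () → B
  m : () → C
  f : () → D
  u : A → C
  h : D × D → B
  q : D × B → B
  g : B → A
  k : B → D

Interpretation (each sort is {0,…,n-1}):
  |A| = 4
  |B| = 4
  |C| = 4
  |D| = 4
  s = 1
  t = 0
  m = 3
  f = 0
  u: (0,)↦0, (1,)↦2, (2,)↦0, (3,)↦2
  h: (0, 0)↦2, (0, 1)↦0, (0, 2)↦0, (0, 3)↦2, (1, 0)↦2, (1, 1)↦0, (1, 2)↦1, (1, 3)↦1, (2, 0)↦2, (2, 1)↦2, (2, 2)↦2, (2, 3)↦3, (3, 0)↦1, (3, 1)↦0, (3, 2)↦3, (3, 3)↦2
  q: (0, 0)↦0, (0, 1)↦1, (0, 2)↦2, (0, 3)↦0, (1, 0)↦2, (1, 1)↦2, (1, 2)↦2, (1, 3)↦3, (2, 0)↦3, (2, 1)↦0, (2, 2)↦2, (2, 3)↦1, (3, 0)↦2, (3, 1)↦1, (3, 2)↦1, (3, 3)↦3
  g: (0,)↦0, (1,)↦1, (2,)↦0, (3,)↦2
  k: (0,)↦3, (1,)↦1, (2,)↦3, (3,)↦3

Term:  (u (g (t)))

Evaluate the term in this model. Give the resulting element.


value = 0

  t = 0
  (g (t)) = g(0,) = 0
  (u (g (t))) = u(0,) = 0


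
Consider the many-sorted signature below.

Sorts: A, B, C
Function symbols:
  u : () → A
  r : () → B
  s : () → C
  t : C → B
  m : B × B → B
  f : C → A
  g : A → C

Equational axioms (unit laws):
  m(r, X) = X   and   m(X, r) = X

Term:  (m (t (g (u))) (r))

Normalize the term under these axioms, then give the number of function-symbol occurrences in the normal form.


1. (m (t (g (u))) (r))  →  (t (g (u)))
normal form: (t (g (u)))

size = 3


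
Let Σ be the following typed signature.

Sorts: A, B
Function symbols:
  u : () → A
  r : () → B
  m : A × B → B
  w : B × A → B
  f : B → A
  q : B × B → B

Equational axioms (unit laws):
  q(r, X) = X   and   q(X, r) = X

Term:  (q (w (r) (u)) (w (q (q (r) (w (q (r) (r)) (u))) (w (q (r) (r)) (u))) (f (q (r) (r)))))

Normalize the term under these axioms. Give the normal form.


1. (q (w (r) (u)) (w (q (q (r) (w (q (r) (r)) (u))) (w (q (r) (r)) (u))) (f (q (r) (r)))))  →  (q (w (r) (u)) (w (q (w (q (r) (r)) (u)) (w (q (r) (r)) (u))) (f (q (r) (r)))))
2. (q (w (r) (u)) (w (q (w (q (r) (r)) (u)) (w (q (r) (r)) (u))) (f (q (r) (r)))))  →  (q (w (r) (u)) (w (q (w (r) (u)) (w (q (r) (r)) (u))) (f (q (r) (r)))))
3. (q (w (r) (u)) (w (q (w (r) (u)) (w (q (r) (r)) (u))) (f (q (r) (r)))))  →  (q (w (r) (u)) (w (q (w (r) (u)) (w (r) (u))) (f (q (r) (r)))))
4. (q (w (r) (u)) (w (q (w (r) (u)) (w (r) (u))) (f (q (r) (r)))))  →  (q (w (r) (u)) (w (q (w (r) (u)) (w (r) (u))) (f (r))))

normal form = (q (w (r) (u)) (w (q (w (r) (u)) (w (r) (u))) (f (r))))


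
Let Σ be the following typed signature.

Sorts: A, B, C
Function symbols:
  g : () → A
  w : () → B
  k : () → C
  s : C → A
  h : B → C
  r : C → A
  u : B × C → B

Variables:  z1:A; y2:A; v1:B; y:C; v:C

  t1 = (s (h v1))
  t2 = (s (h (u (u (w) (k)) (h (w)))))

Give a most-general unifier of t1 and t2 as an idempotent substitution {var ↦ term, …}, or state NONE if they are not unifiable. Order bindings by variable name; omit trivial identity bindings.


{v1 ↦ (u (u (w) (k)) (h (w)))}


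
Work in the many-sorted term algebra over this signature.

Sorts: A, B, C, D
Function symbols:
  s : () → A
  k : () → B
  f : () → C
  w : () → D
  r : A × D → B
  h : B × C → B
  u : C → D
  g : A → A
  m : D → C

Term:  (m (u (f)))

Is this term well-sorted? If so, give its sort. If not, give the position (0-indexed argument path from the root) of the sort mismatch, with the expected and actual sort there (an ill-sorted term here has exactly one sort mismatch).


    (f) : C
  (u (f)) : D
(m (u (f))) : C

well-sorted; sort = C


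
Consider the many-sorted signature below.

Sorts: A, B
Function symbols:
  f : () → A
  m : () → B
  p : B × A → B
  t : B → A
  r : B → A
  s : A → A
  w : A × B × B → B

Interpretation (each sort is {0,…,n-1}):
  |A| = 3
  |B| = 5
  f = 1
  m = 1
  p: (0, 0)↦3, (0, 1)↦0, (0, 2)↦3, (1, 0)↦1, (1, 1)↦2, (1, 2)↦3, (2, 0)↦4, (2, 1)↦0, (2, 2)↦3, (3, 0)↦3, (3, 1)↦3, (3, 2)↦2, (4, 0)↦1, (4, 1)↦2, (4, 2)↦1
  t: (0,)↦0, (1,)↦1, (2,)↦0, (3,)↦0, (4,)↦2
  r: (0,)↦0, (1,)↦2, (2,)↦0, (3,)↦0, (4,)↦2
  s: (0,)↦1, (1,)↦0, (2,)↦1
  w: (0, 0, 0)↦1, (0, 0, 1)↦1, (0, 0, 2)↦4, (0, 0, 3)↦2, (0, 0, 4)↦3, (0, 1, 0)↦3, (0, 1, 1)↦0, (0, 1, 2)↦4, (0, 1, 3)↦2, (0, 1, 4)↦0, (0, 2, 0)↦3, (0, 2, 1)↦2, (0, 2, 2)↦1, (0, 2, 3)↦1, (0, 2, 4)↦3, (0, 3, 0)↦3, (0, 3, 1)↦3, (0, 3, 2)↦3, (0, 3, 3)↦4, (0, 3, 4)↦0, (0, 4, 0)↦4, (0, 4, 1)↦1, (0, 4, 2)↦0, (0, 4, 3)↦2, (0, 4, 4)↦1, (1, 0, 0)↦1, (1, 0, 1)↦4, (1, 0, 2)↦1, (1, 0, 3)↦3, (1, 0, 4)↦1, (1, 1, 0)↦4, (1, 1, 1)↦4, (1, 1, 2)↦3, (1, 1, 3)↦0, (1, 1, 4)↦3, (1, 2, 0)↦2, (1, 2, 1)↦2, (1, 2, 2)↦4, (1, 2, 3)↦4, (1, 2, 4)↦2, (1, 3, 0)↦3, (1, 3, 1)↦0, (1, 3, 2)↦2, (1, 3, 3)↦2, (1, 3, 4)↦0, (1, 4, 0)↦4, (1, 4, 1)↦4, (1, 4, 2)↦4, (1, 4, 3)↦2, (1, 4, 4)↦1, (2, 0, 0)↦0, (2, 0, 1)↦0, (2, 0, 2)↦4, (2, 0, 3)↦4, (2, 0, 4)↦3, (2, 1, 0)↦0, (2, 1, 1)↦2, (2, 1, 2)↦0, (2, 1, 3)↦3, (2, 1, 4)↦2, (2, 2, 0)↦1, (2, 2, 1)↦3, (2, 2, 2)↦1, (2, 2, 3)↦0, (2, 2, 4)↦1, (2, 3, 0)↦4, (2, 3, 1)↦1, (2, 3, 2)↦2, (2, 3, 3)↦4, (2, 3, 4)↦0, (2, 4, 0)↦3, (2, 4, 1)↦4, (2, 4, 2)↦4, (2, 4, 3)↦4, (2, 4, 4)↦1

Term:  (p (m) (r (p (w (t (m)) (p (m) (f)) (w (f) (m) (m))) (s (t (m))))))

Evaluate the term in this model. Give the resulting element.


  m = 1
  m = 1
  (t (m)) = t(1,) = 1
  m = 1
  f = 1
  (p (m) (f)) = p(1, 1) = 2
  f = 1
  m = 1
  m = 1
  (w (f) (m) (m)) = w(1, 1, 1) = 4
  (w (t (m)) (p (m) (f)) (w (f) (m) (m))) = w(1, 2, 4) = 2
  m = 1
  (t (m)) = t(1,) = 1
  (s (t (m))) = s(1,) = 0
  (p (w (t (m)) (p (m) (f)) (w (f) (m) (m))) (s (t (m)))) = p(2, 0) = 4
  (r (p (w (t (m)) (p (m) (f)) (w (f) (m) (m))) (s (t (m))))) = r(4,) = 2
  (p (m) (r (p (w (t (m)) (p (m) (f)) (w (f) (m) (m))) (s (t (m)))))) = p(1, 2) = 3

value = 3


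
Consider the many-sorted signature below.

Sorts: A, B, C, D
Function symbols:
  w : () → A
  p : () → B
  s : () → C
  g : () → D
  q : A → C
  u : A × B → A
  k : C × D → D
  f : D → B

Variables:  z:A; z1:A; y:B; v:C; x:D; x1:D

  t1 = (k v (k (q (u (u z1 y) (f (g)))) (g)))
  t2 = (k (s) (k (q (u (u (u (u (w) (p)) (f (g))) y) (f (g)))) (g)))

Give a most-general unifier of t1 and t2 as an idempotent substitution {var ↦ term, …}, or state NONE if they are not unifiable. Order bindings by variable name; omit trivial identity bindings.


{v ↦ (s), z1 ↦ (u (u (w) (p)) (f (g)))}


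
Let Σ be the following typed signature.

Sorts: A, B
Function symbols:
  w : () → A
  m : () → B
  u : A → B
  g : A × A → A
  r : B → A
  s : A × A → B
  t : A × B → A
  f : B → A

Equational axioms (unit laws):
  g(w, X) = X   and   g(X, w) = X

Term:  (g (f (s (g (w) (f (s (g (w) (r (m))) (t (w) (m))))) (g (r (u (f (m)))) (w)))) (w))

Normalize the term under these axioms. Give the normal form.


normal form = (f (s (f (s (r (m)) (t (w) (m)))) (r (u (f (m))))))

1. (g (f (s (g (w) (f (s (g (w) (r (m))) (t (w) (m))))) (g (r (u (f (m)))) (w)))) (w))  →  (f (s (g (w) (f (s (g (w) (r (m))) (t (w) (m))))) (g (r (u (f (m)))) (w))))
2. (f (s (g (w) (f (s (g (w) (r (m))) (t (w) (m))))) (g (r (u (f (m)))) (w))))  →  (f (s (f (s (g (w) (r (m))) (t (w) (m)))) (g (r (u (f (m)))) (w))))
3. (f (s (f (s (g (w) (r (m))) (t (w) (m)))) (g (r (u (f (m)))) (w))))  →  (f (s (f (s (r (m)) (t (w) (m)))) (g (r (u (f (m)))) (w))))
4. (f (s (f (s (r (m)) (t (w) (m)))) (g (r (u (f (m)))) (w))))  →  (f (s (f (s (r (m)) (t (w) (m)))) (r (u (f (m))))))


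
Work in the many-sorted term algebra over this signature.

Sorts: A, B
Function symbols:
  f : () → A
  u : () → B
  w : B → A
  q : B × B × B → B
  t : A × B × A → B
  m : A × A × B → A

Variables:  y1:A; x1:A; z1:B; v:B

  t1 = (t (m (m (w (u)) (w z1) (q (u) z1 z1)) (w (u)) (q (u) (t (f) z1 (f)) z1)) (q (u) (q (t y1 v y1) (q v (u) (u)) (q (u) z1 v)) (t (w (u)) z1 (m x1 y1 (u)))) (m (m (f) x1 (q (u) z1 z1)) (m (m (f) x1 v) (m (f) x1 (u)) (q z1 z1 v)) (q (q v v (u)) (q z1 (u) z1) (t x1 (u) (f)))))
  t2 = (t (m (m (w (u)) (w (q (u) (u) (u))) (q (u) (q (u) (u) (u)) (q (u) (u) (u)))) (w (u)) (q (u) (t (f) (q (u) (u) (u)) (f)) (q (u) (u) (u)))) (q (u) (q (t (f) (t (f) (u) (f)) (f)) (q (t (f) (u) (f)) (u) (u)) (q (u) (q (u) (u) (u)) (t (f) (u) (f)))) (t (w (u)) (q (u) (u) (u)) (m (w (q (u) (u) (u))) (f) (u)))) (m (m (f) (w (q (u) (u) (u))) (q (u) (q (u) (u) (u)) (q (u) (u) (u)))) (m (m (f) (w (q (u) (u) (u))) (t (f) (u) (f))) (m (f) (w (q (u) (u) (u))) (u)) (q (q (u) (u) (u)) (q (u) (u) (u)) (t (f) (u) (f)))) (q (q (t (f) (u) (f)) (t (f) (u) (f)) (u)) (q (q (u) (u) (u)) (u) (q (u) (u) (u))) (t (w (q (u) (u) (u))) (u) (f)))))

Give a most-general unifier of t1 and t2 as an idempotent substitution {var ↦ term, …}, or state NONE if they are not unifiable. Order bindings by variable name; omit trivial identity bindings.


{v ↦ (t (f) (u) (f)), x1 ↦ (w (q (u) (u) (u))), y1 ↦ (f), z1 ↦ (q (u) (u) (u))}


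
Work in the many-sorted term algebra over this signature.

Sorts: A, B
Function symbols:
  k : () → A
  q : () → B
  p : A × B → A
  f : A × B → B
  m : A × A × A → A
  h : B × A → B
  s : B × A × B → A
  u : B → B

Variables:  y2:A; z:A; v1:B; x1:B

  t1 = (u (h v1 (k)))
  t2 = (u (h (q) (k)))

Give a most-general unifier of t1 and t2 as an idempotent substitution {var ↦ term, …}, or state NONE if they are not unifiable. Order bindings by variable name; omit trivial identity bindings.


{v1 ↦ (q)}


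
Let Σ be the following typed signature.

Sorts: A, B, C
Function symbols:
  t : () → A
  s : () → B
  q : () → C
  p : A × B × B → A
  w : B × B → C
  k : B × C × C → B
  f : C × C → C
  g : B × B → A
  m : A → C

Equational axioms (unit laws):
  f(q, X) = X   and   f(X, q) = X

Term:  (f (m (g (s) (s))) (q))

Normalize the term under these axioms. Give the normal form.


normal form = (m (g (s) (s)))

1. (f (m (g (s) (s))) (q))  →  (m (g (s) (s)))


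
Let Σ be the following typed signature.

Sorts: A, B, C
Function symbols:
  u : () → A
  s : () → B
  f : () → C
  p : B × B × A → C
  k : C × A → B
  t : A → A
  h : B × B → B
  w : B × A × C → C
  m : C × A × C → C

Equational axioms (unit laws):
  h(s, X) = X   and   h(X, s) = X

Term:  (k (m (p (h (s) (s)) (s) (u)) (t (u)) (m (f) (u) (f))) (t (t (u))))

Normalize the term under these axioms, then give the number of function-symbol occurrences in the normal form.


1. (k (m (p (h (s) (s)) (s) (u)) (t (u)) (m (f) (u) (f))) (t (t (u))))  →  (k (m (p (s) (s) (u)) (t (u)) (m (f) (u) (f))) (t (t (u))))
normal form: (k (m (p (s) (s) (u)) (t (u)) (m (f) (u) (f))) (t (t (u))))

size = 15


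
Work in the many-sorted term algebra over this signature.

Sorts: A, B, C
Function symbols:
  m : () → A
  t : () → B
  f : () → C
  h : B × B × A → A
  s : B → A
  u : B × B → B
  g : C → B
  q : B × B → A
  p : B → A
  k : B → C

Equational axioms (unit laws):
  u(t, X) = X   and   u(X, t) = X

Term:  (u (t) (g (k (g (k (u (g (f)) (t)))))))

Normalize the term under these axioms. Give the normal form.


normal form = (g (k (g (k (g (f))))))

1. (u (t) (g (k (g (k (u (g (f)) (t)))))))  →  (g (k (g (k (u (g (f)) (t))))))
2. (g (k (g (k (u (g (f)) (t))))))  →  (g (k (g (k (g (f))))))


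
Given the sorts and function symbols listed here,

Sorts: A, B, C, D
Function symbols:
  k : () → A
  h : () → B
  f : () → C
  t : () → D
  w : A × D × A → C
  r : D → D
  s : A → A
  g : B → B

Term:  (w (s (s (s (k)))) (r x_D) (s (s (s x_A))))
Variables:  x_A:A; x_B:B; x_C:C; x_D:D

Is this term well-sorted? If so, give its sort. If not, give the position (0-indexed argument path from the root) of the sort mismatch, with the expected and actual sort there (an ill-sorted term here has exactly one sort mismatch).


well-sorted; sort = C

        (k) : A
      (s (k)) : A
    (s (s (k))) : A
  (s (s (s (k)))) : A
    x_D : D
  (r x_D) : D
        x_A : A
      (s x_A) : A
    (s (s x_A)) : A
  (s (s (s x_A))) : A
(w (s (s (s (k)))) (r x_D) (s (s (s x_A)))) : C


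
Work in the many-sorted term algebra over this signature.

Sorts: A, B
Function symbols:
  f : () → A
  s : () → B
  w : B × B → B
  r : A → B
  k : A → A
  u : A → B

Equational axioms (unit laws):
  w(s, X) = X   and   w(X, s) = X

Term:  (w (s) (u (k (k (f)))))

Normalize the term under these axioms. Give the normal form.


normal form = (u (k (k (f))))

1. (w (s) (u (k (k (f)))))  →  (u (k (k (f))))


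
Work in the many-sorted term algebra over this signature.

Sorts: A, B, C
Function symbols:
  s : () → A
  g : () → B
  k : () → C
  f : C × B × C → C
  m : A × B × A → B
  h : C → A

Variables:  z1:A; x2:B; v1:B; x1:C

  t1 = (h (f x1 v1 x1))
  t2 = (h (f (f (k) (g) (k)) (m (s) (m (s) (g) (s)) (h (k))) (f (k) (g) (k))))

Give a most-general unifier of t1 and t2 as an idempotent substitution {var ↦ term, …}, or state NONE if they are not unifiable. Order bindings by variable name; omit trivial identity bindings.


{v1 ↦ (m (s) (m (s) (g) (s)) (h (k))), x1 ↦ (f (k) (g) (k))}


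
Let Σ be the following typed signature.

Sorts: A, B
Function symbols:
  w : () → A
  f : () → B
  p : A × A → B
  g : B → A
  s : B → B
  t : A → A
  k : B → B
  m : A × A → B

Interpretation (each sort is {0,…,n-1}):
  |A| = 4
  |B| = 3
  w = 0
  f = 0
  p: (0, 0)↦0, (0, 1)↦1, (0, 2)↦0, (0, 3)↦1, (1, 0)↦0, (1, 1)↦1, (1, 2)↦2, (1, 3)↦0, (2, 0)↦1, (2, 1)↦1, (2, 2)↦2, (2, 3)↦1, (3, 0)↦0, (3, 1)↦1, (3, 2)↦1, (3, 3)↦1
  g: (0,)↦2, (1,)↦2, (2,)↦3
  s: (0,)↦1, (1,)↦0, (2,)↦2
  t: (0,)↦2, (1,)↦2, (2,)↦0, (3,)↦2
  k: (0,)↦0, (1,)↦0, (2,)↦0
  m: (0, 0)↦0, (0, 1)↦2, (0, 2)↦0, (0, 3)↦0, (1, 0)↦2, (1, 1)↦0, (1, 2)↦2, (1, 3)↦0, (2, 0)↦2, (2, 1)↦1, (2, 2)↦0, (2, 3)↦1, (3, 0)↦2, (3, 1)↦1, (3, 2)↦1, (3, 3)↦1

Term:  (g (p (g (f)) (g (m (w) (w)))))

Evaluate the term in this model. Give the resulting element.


value = 3

  f = 0
  (g (f)) = g(0,) = 2
  w = 0
  w = 0
  (m (w) (w)) = m(0, 0) = 0
  (g (m (w) (w))) = g(0,) = 2
  (p (g (f)) (g (m (w) (w)))) = p(2, 2) = 2
  (g (p (g (f)) (g (m (w) (w))))) = g(2,) = 3


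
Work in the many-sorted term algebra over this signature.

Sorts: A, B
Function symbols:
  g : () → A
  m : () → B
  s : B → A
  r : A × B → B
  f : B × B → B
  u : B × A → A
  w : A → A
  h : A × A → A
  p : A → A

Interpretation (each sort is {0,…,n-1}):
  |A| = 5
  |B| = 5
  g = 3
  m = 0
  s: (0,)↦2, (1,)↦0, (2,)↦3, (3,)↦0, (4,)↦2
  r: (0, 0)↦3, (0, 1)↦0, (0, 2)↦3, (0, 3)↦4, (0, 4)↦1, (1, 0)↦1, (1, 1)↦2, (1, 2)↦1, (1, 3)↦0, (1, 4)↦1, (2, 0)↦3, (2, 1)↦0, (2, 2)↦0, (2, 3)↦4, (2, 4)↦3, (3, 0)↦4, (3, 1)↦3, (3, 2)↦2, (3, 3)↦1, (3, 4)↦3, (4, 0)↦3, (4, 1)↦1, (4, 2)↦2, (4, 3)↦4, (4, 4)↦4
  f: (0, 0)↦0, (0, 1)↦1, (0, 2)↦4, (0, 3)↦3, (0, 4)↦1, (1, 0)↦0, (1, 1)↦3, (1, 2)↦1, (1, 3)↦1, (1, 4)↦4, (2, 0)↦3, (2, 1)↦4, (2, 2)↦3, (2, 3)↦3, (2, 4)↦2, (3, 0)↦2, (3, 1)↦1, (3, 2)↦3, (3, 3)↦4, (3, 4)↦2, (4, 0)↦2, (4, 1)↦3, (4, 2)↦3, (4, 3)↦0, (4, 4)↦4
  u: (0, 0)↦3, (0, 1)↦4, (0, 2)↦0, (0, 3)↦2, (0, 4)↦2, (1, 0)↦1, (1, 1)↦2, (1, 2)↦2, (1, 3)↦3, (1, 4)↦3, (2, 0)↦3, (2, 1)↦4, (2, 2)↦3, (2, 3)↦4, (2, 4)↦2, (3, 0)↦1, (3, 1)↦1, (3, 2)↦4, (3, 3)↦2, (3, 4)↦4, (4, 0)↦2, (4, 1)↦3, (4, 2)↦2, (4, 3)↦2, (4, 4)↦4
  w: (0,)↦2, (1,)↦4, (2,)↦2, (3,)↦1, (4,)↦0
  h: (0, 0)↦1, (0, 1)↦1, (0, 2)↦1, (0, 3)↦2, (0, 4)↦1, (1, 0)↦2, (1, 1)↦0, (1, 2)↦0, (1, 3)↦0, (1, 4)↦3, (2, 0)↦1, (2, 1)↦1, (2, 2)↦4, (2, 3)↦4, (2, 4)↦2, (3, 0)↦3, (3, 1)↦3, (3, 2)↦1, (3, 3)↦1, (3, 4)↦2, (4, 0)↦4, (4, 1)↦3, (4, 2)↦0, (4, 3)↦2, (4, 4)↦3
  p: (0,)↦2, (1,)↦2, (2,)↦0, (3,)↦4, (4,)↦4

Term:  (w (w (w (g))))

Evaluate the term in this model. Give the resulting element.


value = 0

  g = 3
  (w (g)) = w(3,) = 1
  (w (w (g))) = w(1,) = 4
  (w (w (w (g)))) = w(4,) = 0


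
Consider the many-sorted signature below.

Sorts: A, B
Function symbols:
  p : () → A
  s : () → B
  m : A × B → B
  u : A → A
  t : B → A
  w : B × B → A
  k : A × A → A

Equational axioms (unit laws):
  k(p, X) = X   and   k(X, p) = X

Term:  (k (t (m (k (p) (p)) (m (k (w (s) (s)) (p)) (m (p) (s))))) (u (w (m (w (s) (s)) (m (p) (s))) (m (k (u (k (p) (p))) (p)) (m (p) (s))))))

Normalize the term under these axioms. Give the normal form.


normal form = (k (t (m (p) (m (w (s) (s)) (m (p) (s))))) (u (w (m (w (s) (s)) (m (p) (s))) (m (u (p)) (m (p) (s))))))

1. (k (t (m (k (p) (p)) (m (k (w (s) (s)) (p)) (m (p) (s))))) (u (w (m (w (s) (s)) (m (p) (s))) (m (k (u (k (p) (p))) (p)) (m (p) (s))))))  →  (k (t (m (p) (m (k (w (s) (s)) (p)) (m (p) (s))))) (u (w (m (w (s) (s)) (m (p) (s))) (m (k (u (k (p) (p))) (p)) (m (p) (s))))))
2. (k (t (m (p) (m (k (w (s) (s)) (p)) (m (p) (s))))) (u (w (m (w (s) (s)) (m (p) (s))) (m (k (u (k (p) (p))) (p)) (m (p) (s))))))  →  (k (t (m (p) (m (w (s) (s)) (m (p) (s))))) (u (w (m (w (s) (s)) (m (p) (s))) (m (k (u (k (p) (p))) (p)) (m (p) (s))))))
3. (k (t (m (p) (m (w (s) (s)) (m (p) (s))))) (u (w (m (w (s) (s)) (m (p) (s))) (m (k (u (k (p) (p))) (p)) (m (p) (s))))))  →  (k (t (m (p) (m (w (s) (s)) (m (p) (s))))) (u (w (m (w (s) (s)) (m (p) (s))) (m (u (k (p) (p))) (m (p) (s))))))
4. (k (t (m (p) (m (w (s) (s)) (m (p) (s))))) (u (w (m (w (s) (s)) (m (p) (s))) (m (u (k (p) (p))) (m (p) (s))))))  →  (k (t (m (p) (m (w (s) (s)) (m (p) (s))))) (u (w (m (w (s) (s)) (m (p) (s))) (m (u (p)) (m (p) (s))))))


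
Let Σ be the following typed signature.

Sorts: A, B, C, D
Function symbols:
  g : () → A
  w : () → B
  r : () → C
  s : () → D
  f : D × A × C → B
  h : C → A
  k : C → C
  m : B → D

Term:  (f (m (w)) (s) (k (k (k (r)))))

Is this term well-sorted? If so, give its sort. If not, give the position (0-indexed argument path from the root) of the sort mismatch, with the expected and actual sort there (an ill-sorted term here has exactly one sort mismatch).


    (w) : B
  (m (w)) : D
  (s) : D
        (r) : C
      (k (r)) : C
    (k (k (r))) : C
  (k (k (k (r)))) : C
(f (m (w)) (s) (k (k (k (r))))) : ✗ arg 1 at [1] has sort D, expected A

ill-sorted at position [1]: expected A, got D


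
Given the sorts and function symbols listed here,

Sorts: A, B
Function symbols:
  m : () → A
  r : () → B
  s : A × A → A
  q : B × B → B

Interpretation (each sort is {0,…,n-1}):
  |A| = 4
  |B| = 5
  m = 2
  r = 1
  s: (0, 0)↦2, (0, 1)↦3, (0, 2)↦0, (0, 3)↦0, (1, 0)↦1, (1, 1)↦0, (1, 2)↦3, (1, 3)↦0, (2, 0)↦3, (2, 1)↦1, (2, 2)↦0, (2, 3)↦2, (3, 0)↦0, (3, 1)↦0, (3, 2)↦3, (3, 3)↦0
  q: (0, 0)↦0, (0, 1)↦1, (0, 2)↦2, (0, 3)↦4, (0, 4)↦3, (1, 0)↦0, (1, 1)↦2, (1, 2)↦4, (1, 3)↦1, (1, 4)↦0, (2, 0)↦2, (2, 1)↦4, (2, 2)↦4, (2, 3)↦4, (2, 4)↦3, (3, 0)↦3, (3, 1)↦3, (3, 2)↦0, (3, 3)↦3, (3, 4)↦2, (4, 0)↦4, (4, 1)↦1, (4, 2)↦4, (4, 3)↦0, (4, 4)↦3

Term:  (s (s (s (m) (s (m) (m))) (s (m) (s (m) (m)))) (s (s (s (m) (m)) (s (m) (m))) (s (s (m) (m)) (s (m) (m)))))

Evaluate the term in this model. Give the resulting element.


  m = 2
  m = 2
  m = 2
  (s (m) (m)) = s(2, 2) = 0
  (s (m) (s (m) (m))) = s(2, 0) = 3
  m = 2
  m = 2
  m = 2
  (s (m) (m)) = s(2, 2) = 0
  (s (m) (s (m) (m))) = s(2, 0) = 3
  (s (s (m) (s (m) (m))) (s (m) (s (m) (m)))) = s(3, 3) = 0
  m = 2
  m = 2
  (s (m) (m)) = s(2, 2) = 0
  m = 2
  m = 2
  (s (m) (m)) = s(2, 2) = 0
  (s (s (m) (m)) (s (m) (m))) = s(0, 0) = 2
  m = 2
  m = 2
  (s (m) (m)) = s(2, 2) = 0
  m = 2
  m = 2
  (s (m) (m)) = s(2, 2) = 0
  (s (s (m) (m)) (s (m) (m))) = s(0, 0) = 2
  (s (s (s (m) (m)) (s (m) (m))) (s (s (m) (m)) (s (m) (m)))) = s(2, 2) = 0
  (s (s (s (m) (s (m) (m))) (s (m) (s (m) (m)))) (s (s (s (m) (m)) (s (m) (m))) (s (s (m) (m)) (s (m) (m))))) = s(0, 0) = 2

value = 2


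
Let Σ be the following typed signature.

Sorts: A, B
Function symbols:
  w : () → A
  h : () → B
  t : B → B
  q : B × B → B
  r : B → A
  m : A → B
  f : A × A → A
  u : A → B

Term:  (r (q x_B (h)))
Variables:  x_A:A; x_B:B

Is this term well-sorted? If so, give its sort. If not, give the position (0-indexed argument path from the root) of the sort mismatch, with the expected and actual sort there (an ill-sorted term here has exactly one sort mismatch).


well-sorted; sort = A

    x_B : B
    (h) : B
  (q x_B (h)) : B
(r (q x_B (h))) : A


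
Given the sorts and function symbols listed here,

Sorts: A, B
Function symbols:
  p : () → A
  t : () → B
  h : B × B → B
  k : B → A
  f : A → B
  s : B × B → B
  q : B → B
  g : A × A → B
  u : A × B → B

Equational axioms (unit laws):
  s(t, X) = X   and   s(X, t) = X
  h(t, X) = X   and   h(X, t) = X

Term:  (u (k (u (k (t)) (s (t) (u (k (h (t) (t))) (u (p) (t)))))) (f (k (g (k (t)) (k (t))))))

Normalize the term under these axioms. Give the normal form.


1. (u (k (u (k (t)) (s (t) (u (k (h (t) (t))) (u (p) (t)))))) (f (k (g (k (t)) (k (t))))))  →  (u (k (u (k (t)) (u (k (h (t) (t))) (u (p) (t))))) (f (k (g (k (t)) (k (t))))))
2. (u (k (u (k (t)) (u (k (h (t) (t))) (u (p) (t))))) (f (k (g (k (t)) (k (t))))))  →  (u (k (u (k (t)) (u (k (t)) (u (p) (t))))) (f (k (g (k (t)) (k (t))))))

normal form = (u (k (u (k (t)) (u (k (t)) (u (p) (t))))) (f (k (g (k (t)) (k (t))))))


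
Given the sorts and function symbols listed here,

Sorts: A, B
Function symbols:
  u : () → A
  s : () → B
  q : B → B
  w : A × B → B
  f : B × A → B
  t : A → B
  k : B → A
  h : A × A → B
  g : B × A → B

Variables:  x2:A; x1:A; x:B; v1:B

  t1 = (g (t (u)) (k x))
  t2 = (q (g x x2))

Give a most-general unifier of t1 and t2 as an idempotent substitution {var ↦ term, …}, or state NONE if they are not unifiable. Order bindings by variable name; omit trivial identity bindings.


head clash or occurs-check failure — not unifiable

NONE (not unifiable)


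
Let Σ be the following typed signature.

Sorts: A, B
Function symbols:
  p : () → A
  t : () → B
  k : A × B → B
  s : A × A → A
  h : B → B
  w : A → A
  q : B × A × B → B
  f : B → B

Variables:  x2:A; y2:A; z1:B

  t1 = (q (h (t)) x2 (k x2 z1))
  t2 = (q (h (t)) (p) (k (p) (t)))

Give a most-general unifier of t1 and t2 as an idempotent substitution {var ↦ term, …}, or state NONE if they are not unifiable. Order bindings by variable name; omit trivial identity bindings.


{x2 ↦ (p), z1 ↦ (t)}


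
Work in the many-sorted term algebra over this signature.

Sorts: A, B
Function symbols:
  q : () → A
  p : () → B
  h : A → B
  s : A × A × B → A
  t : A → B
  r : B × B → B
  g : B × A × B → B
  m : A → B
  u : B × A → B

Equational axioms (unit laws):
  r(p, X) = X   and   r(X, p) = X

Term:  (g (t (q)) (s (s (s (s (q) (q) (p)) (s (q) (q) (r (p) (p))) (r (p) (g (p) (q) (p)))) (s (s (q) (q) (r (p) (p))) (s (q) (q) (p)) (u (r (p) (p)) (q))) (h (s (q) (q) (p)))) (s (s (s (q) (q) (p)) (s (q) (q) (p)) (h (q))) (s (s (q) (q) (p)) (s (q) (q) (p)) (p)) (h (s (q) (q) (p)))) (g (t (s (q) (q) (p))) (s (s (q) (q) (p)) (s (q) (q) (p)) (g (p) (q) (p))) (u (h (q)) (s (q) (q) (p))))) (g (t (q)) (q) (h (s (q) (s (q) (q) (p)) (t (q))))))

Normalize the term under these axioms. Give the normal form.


1. (g (t (q)) (s (s (s (s (q) (q) (p)) (s (q) (q) (r (p) (p))) (r (p) (g (p) (q) (p)))) (s (s (q) (q) (r (p) (p))) (s (q) (q) (p)) (u (r (p) (p)) (q))) (h (s (q) (q) (p)))) (s (s (s (q) (q) (p)) (s (q) (q) (p)) (h (q))) (s (s (q) (q) (p)) (s (q) (q) (p)) (p)) (h (s (q) (q) (p)))) (g (t (s (q) (q) (p))) (s (s (q) (q) (p)) (s (q) (q) (p)) (g (p) (q) (p))) (u (h (q)) (s (q) (q) (p))))) (g (t (q)) (q) (h (s (q) (s (q) (q) (p)) (t (q))))))  →  (g (t (q)) (s (s (s (s (q) (q) (p)) (s (q) (q) (p)) (r (p) (g (p) (q) (p)))) (s (s (q) (q) (r (p) (p))) (s (q) (q) (p)) (u (r (p) (p)) (q))) (h (s (q) (q) (p)))) (s (s (s (q) (q) (p)) (s (q) (q) (p)) (h (q))) (s (s (q) (q) (p)) (s (q) (q) (p)) (p)) (h (s (q) (q) (p)))) (g (t (s (q) (q) (p))) (s (s (q) (q) (p)) (s (q) (q) (p)) (g (p) (q) (p))) (u (h (q)) (s (q) (q) (p))))) (g (t (q)) (q) (h (s (q) (s (q) (q) (p)) (t (q))))))
2. (g (t (q)) (s (s (s (s (q) (q) (p)) (s (q) (q) (p)) (r (p) (g (p) (q) (p)))) (s (s (q) (q) (r (p) (p))) (s (q) (q) (p)) (u (r (p) (p)) (q))) (h (s (q) (q) (p)))) (s (s (s (q) (q) (p)) (s (q) (q) (p)) (h (q))) (s (s (q) (q) (p)) (s (q) (q) (p)) (p)) (h (s (q) (q) (p)))) (g (t (s (q) (q) (p))) (s (s (q) (q) (p)) (s (q) (q) (p)) (g (p) (q) (p))) (u (h (q)) (s (q) (q) (p))))) (g (t (q)) (q) (h (s (q) (s (q) (q) (p)) (t (q))))))  →  (g (t (q)) (s (s (s (s (q) (q) (p)) (s (q) (q) (p)) (g (p) (q) (p))) (s (s (q) (q) (r (p) (p))) (s (q) (q) (p)) (u (r (p) (p)) (q))) (h (s (q) (q) (p)))) (s (s (s (q) (q) (p)) (s (q) (q) (p)) (h (q))) (s (s (q) (q) (p)) (s (q) (q) (p)) (p)) (h (s (q) (q) (p)))) (g (t (s (q) (q) (p))) (s (s (q) (q) (p)) (s (q) (q) (p)) (g (p) (q) (p))) (u (h (q)) (s (q) (q) (p))))) (g (t (q)) (q) (h (s (q) (s (q) (q) (p)) (t (q))))))
3. (g (t (q)) (s (s (s (s (q) (q) (p)) (s (q) (q) (p)) (g (p) (q) (p))) (s (s (q) (q) (r (p) (p))) (s (q) (q) (p)) (u (r (p) (p)) (q))) (h (s (q) (q) (p)))) (s (s (s (q) (q) (p)) (s (q) (q) (p)) (h (q))) (s (s (q) (q) (p)) (s (q) (q) (p)) (p)) (h (s (q) (q) (p)))) (g (t (s (q) (q) (p))) (s (s (q) (q) (p)) (s (q) (q) (p)) (g (p) (q) (p))) (u (h (q)) (s (q) (q) (p))))) (g (t (q)) (q) (h (s (q) (s (q) (q) (p)) (t (q))))))  →  (g (t (q)) (s (s (s (s (q) (q) (p)) (s (q) (q) (p)) (g (p) (q) (p))) (s (s (q) (q) (p)) (s (q) (q) (p)) (u (r (p) (p)) (q))) (h (s (q) (q) (p)))) (s (s (s (q) (q) (p)) (s (q) (q) (p)) (h (q))) (s (s (q) (q) (p)) (s (q) (q) (p)) (p)) (h (s (q) (q) (p)))) (g (t (s (q) (q) (p))) (s (s (q) (q) (p)) (s (q) (q) (p)) (g (p) (q) (p))) (u (h (q)) (s (q) (q) (p))))) (g (t (q)) (q) (h (s (q) (s (q) (q) (p)) (t (q))))))
4. (g (t (q)) (s (s (s (s (q) (q) (p)) (s (q) (q) (p)) (g (p) (q) (p))) (s (s (q) (q) (p)) (s (q) (q) (p)) (u (r (p) (p)) (q))) (h (s (q) (q) (p)))) (s (s (s (q) (q) (p)) (s (q) (q) (p)) (h (q))) (s (s (q) (q) (p)) (s (q) (q) (p)) (p)) (h (s (q) (q) (p)))) (g (t (s (q) (q) (p))) (s (s (q) (q) (p)) (s (q) (q) (p)) (g (p) (q) (p))) (u (h (q)) (s (q) (q) (p))))) (g (t (q)) (q) (h (s (q) (s (q) (q) (p)) (t (q))))))  →  (g (t (q)) (s (s (s (s (q) (q) (p)) (s (q) (q) (p)) (g (p) (q) (p))) (s (s (q) (q) (p)) (s (q) (q) (p)) (u (p) (q))) (h (s (q) (q) (p)))) (s (s (s (q) (q) (p)) (s (q) (q) (p)) (h (q))) (s (s (q) (q) (p)) (s (q) (q) (p)) (p)) (h (s (q) (q) (p)))) (g (t (s (q) (q) (p))) (s (s (q) (q) (p)) (s (q) (q) (p)) (g (p) (q) (p))) (u (h (q)) (s (q) (q) (p))))) (g (t (q)) (q) (h (s (q) (s (q) (q) (p)) (t (q))))))

normal form = (g (t (q)) (s (s (s (s (q) (q) (p)) (s (q) (q) (p)) (g (p) (q) (p))) (s (s (q) (q) (p)) (s (q) (q) (p)) (u (p) (q))) (h (s (q) (q) (p)))) (s (s (s (q) (q) (p)) (s (q) (q) (p)) (h (q))) (s (s (q) (q) (p)) (s (q) (q) (p)) (p)) (h (s (q) (q) (p)))) (g (t (s (q) (q) (p))) (s (s (q) (q) (p)) (s (q) (q) (p)) (g (p) (q) (p))) (u (h (q)) (s (q) (q) (p))))) (g (t (q)) (q) (h (s (q) (s (q) (q) (p)) (t (q))))))


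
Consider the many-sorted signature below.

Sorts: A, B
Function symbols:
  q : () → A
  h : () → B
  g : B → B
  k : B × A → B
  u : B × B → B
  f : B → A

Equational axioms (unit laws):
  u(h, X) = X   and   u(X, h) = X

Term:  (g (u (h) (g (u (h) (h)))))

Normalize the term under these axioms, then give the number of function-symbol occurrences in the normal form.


size = 3

1. (g (u (h) (g (u (h) (h)))))  →  (g (g (u (h) (h))))
2. (g (g (u (h) (h))))  →  (g (g (h)))
normal form: (g (g (h)))


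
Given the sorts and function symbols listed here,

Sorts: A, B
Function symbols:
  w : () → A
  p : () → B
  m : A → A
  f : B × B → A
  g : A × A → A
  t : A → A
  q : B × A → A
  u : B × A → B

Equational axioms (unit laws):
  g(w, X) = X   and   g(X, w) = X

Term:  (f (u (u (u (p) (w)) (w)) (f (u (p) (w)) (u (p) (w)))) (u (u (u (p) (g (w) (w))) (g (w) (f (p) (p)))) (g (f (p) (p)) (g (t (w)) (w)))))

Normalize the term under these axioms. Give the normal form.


normal form = (f (u (u (u (p) (w)) (w)) (f (u (p) (w)) (u (p) (w)))) (u (u (u (p) (w)) (f (p) (p))) (g (f (p) (p)) (t (w)))))

1. (f (u (u (u (p) (w)) (w)) (f (u (p) (w)) (u (p) (w)))) (u (u (u (p) (g (w) (w))) (g (w) (f (p) (p)))) (g (f (p) (p)) (g (t (w)) (w)))))  →  (f (u (u (u (p) (w)) (w)) (f (u (p) (w)) (u (p) (w)))) (u (u (u (p) (w)) (g (w) (f (p) (p)))) (g (f (p) (p)) (g (t (w)) (w)))))
2. (f (u (u (u (p) (w)) (w)) (f (u (p) (w)) (u (p) (w)))) (u (u (u (p) (w)) (g (w) (f (p) (p)))) (g (f (p) (p)) (g (t (w)) (w)))))  →  (f (u (u (u (p) (w)) (w)) (f (u (p) (w)) (u (p) (w)))) (u (u (u (p) (w)) (f (p) (p))) (g (f (p) (p)) (g (t (w)) (w)))))
3. (f (u (u (u (p) (w)) (w)) (f (u (p) (w)) (u (p) (w)))) (u (u (u (p) (w)) (f (p) (p))) (g (f (p) (p)) (g (t (w)) (w)))))  →  (f (u (u (u (p) (w)) (w)) (f (u (p) (w)) (u (p) (w)))) (u (u (u (p) (w)) (f (p) (p))) (g (f (p) (p)) (t (w)))))


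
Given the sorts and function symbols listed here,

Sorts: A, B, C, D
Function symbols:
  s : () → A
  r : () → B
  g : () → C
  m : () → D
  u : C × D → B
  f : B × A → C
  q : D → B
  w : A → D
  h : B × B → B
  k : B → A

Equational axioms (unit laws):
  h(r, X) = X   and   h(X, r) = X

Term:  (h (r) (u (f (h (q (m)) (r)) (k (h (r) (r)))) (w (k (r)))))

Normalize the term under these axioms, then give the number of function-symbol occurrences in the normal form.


1. (h (r) (u (f (h (q (m)) (r)) (k (h (r) (r)))) (w (k (r)))))  →  (u (f (h (q (m)) (r)) (k (h (r) (r)))) (w (k (r))))
2. (u (f (h (q (m)) (r)) (k (h (r) (r)))) (w (k (r))))  →  (u (f (q (m)) (k (h (r) (r)))) (w (k (r))))
3. (u (f (q (m)) (k (h (r) (r)))) (w (k (r))))  →  (u (f (q (m)) (k (r))) (w (k (r))))
normal form: (u (f (q (m)) (k (r))) (w (k (r))))

size = 9


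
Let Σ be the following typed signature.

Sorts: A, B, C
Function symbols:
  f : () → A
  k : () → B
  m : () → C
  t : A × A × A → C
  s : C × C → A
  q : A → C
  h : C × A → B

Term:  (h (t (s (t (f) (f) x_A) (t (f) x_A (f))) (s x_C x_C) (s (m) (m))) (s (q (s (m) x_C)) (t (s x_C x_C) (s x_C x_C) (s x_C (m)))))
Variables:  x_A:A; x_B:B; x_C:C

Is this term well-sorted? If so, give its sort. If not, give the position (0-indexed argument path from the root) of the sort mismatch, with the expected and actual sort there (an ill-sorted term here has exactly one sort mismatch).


        (f) : A
        (f) : A
        x_A : A
      (t (f) (f) x_A) : C
        (f) : A
        x_A : A
        (f) : A
      (t (f) x_A (f)) : C
    (s (t (f) (f) x_A) (t (f) x_A (f))) : A
      x_C : C
      x_C : C
    (s x_C x_C) : A
      (m) : C
      (m) : C
    (s (m) (m)) : A
  (t (s (t (f) (f) x_A) (t (f) x_A (f))) (s x_C x_C) (s (m) (m))) : C
        (m) : C
        x_C : C
      (s (m) x_C) : A
    (q (s (m) x_C)) : C
        x_C : C
        x_C : C
      (s x_C x_C) : A
        x_C : C
        x_C : C
      (s x_C x_C) : A
        x_C : C
        (m) : C
      (s x_C (m)) : A
    (t (s x_C x_C) (s x_C x_C) (s x_C (m))) : C
  (s (q (s (m) x_C)) (t (s x_C x_C) (s x_C x_C) (s x_C (m)))) : A
(h (t (s (t (f) (f) x_A) (t (f) x_A (f))) (s x_C x_C) (s (m) (m))) (s (q (s (m) x_C)) (t (s x_C x_C) (s x_C x_C) (s x_C (m))))) : B

well-sorted; sort = B


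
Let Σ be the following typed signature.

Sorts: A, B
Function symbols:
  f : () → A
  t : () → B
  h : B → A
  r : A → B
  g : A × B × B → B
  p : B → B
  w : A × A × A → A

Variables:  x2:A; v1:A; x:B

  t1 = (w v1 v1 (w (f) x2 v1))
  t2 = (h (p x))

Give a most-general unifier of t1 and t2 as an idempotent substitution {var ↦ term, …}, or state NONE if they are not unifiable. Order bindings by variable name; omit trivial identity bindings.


head clash or occurs-check failure — not unifiable

NONE (not unifiable)


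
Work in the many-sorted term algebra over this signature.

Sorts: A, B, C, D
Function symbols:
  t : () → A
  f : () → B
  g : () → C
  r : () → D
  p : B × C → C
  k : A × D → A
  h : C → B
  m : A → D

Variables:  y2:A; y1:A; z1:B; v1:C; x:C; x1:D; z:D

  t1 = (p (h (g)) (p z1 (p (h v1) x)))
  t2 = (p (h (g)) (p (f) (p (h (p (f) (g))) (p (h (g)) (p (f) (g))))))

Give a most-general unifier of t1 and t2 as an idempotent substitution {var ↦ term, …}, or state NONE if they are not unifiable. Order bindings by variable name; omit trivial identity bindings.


{v1 ↦ (p (f) (g)), x ↦ (p (h (g)) (p (f) (g))), z1 ↦ (f)}
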